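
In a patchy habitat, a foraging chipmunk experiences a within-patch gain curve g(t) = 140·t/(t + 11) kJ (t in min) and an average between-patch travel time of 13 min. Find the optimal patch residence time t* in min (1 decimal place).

12.0 min

Optimal t* satisfies g'(t*) = g(t*)/(T + t*).
g'(t) = 140·11/(t + 11)². Setting 140·11/(t+11)² = 140t/[(t+11)(13+t)] gives 11(13+t) = t(t+11), so t² = 11×13 = 143.
t* = √143 = 11.96 min.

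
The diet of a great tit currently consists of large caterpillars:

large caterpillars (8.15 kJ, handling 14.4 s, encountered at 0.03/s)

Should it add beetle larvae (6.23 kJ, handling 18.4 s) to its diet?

Yes

Intake rate on the current diet: R = (0.03×8.15) / (1 + 0.03×14.4) = 0.2445/1.432 = 0.1707 kJ/s.
beetle larvae: E/h = 6.23/18.4 = 0.3386 kJ/s.
Since 0.3386 > R, including beetle larvae increases the long-run rate.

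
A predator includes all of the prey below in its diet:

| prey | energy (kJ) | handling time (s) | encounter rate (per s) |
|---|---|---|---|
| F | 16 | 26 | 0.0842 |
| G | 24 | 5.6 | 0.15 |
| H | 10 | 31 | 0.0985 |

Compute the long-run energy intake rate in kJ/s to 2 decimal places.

0.84 kJ/s

R = Σλ_iE_i / (1 + Σλ_ih_i)
Numerator: 0.0842×16 + 0.15×24 + 0.0985×10 = 5.932
Denominator: 1 + 0.0842×26 + 0.15×5.6 + 0.0985×31 = 7.083
R = 5.932/7.083 = 0.8376 kJ/s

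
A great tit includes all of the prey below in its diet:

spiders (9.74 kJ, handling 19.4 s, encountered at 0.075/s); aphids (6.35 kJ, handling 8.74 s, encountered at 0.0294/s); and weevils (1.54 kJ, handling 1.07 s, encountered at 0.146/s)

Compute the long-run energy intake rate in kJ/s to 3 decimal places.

Energy encountered per unit search time: 0.075×9.74 + 0.0294×6.35 + 0.146×1.54 = 1.142 kJ/s.
Handling time per unit search time: 0.075×19.4 + 0.0294×8.74 + 0.146×1.07 = 1.868.
Rate = 1.142/(1 + 1.868) = 0.3982 kJ/s.

0.398 kJ/s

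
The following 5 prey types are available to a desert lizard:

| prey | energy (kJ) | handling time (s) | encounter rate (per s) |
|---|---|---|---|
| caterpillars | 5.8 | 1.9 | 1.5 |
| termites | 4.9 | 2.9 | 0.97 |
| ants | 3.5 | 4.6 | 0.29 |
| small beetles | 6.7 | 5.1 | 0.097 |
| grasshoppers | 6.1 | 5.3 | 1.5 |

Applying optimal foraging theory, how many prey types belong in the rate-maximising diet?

E/h in descending order: caterpillars 3.05, termites 1.69, small beetles 1.31, grasshoppers 1.15, ants 0.761 kJ/s. The optimal diet is the largest prefix of this list for which every included type satisfies E_i/h_i > R on the types above it.
Rate on top 1: 2.26. termites: 1.69 < 2.26 → exclude; stop.
Optimal diet: caterpillars — 1 of 5 types.

1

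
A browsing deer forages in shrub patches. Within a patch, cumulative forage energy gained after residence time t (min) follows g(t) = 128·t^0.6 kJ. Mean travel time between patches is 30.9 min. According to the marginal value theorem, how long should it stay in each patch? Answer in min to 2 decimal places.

Optimal t* satisfies g'(t*) = g(t*)/(T + t*).
g'(t) = 0.6·128·t^-0.4. Setting 0.6·128·t^-0.4 = 128·t^0.6/(30.9+t) gives 0.6(30.9+t) = t, so 0.40·t = 0.6×30.9.
t* = 0.6×30.9/0.40 = 46.35 min.

46.35 min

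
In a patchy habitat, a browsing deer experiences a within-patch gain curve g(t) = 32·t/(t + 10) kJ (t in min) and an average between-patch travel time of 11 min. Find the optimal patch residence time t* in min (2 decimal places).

Maximise g(t)/(T+t): set derivative to zero → g'(t)(T+t) = g(t).
g'(t) = 32·10/(t + 10)². Setting 32·10/(t+10)² = 32t/[(t+10)(11+t)] gives 10(11+t) = t(t+10), so t² = 10×11 = 110.
t* = √110 = 10.49 min.

10.49 min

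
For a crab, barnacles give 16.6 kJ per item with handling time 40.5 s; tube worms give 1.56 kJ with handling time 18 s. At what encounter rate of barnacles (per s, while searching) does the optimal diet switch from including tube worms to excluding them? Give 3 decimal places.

0.007 per s

Drop tube worms once their profitability E₂/h₂ falls below the rate achievable on barnacles alone: E₂/h₂ = λE₁/(1 + λh₁).
Solve for λ: λE₁h₂ = E₂(1 + λh₁) → λ(E₁h₂ − E₂h₁) = E₂ → λ = E₂/(E₁h₂ − E₂h₁).
λ = 1.56/(16.6×18 − 1.56×40.5) = 1.56/235.6 = 0.006621 per s.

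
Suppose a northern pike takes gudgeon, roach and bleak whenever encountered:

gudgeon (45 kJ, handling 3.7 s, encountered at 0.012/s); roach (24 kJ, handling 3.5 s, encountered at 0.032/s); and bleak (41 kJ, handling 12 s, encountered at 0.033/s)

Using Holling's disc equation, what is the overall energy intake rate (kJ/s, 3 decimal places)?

1.714 kJ/s

R = (0.012×45 + 0.032×24 + 0.033×41) / (1 + 0.012×3.7 + 0.032×3.5 + 0.033×12) = 2.661/1.552 = 1.714 kJ/s.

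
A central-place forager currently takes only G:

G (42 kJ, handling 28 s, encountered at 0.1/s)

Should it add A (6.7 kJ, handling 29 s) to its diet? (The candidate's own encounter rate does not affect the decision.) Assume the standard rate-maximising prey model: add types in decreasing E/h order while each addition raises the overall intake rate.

No

Intake rate on the current diet: R = (0.1×42) / (1 + 0.1×28) = 4.2/3.8 = 1.105 kJ/s.
A: E/h = 6.7/29 = 0.231 kJ/s.
Since 0.231 < R, time spent handling A is better spent searching.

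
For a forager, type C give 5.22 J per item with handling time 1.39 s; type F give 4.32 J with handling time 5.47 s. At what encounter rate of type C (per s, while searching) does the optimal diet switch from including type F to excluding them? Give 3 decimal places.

Drop type F once their profitability E₂/h₂ falls below the rate achievable on type C alone: E₂/h₂ = λE₁/(1 + λh₁).
Solve for λ: λE₁h₂ = E₂(1 + λh₁) → λ(E₁h₂ − E₂h₁) = E₂ → λ = E₂/(E₁h₂ − E₂h₁).
λ = 4.32/(5.22×5.47 − 4.32×1.39) = 4.32/22.55 = 0.1916 per s.

0.192 per s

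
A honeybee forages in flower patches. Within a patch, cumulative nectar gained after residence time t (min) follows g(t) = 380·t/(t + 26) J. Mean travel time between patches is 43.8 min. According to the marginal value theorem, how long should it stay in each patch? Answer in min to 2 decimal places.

33.75 min

Optimal t* satisfies g'(t*) = g(t*)/(T + t*).
g'(t) = 380·26/(t + 26)². Setting 380·26/(t+26)² = 380t/[(t+26)(43.8+t)] gives 26(43.8+t) = t(t+26), so t² = 26×43.8 = 1139.
t* = √1139 = 33.75 min.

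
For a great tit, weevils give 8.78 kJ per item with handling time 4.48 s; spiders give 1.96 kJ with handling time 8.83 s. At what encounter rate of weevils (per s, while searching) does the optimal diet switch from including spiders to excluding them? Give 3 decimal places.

0.029 per s

At the threshold, the rate on weevils alone equals the profitability of spiders: λ·8.78/(1 + λ·4.48) = 1.96/8.83 = 0.222.
Rearranging, λ(8.78 − 0.222×4.48) = 0.222, so λ = 0.222/7.786 = 0.02851 per s.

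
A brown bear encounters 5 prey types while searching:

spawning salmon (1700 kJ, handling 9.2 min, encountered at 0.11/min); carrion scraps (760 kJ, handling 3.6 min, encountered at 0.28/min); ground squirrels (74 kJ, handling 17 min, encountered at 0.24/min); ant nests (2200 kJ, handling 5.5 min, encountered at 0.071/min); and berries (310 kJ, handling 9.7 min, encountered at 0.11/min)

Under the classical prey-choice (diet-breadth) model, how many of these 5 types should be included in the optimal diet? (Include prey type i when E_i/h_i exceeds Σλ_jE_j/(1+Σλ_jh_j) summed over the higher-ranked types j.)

3

Profitabilities (E/h, kJ/min): ant nests 400, carrion scraps 211, spawning salmon 185, berries 32, ground squirrels 4.35. Add prey in this order while the next type's profitability exceeds the intake rate on those already taken.
Rate on top 1: 112.3. carrion scraps: 211 > 112.3 → include.
Rate on top 2: 153.8. spawning salmon: 185 > 153.8 → include.
Rate on top 3: 163. berries: 32 < 163 → exclude; stop.
Optimal diet: ant nests, carrion scraps, spawning salmon — 3 of 5 types.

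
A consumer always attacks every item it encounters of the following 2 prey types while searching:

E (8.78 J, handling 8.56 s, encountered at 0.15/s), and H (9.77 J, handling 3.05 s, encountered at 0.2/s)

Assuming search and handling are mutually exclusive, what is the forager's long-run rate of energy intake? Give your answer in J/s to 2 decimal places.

R = (0.15×8.78 + 0.2×9.77) / (1 + 0.15×8.56 + 0.2×3.05) = 3.271/2.894 = 1.13 J/s.

1.13 J/s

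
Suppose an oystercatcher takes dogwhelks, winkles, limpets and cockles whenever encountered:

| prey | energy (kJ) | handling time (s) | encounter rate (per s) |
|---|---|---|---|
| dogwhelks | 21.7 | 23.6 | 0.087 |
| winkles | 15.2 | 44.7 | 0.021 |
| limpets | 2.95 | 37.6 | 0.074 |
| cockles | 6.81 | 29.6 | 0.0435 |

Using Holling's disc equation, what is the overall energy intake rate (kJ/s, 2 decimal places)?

0.34 kJ/s

R = (0.087×21.7 + 0.021×15.2 + 0.074×2.95 + 0.0435×6.81) / (1 + 0.087×23.6 + 0.021×44.7 + 0.074×37.6 + 0.0435×29.6) = 2.722/8.062 = 0.3376 kJ/s.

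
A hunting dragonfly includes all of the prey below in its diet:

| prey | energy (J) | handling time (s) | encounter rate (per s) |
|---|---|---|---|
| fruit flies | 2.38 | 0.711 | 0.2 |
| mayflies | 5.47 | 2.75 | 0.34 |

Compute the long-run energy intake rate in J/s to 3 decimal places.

1.124 J/s

R = Σλ_iE_i / (1 + Σλ_ih_i)
Numerator: 0.2×2.38 + 0.34×5.47 = 2.336
Denominator: 1 + 0.2×0.711 + 0.34×2.75 = 2.077
R = 2.336/2.077 = 1.124 J/s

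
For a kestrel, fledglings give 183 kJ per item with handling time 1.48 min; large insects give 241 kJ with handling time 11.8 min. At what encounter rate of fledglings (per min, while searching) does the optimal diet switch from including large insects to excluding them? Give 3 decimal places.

At the threshold, the rate on fledglings alone equals the profitability of large insects: λ·183/(1 + λ·1.48) = 241/11.8 = 20.42.
Rearranging, λ(183 − 20.42×1.48) = 20.42, so λ = 20.42/152.8 = 0.1337 per min.

0.134 per min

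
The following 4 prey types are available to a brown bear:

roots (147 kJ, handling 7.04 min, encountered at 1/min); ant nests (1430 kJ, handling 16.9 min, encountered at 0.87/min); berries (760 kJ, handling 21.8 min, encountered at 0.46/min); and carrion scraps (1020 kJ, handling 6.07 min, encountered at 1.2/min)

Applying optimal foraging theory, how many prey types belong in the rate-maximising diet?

1

Profitabilities (E/h, kJ/min): carrion scraps 168, ant nests 84.6, berries 34.9, roots 20.9. Add prey in this order while the next type's profitability exceeds the intake rate on those already taken.
Rate on top 1: 147.8. ant nests: 84.6 < 147.8 → exclude; stop.
Optimal diet: carrion scraps — 1 of 4 types.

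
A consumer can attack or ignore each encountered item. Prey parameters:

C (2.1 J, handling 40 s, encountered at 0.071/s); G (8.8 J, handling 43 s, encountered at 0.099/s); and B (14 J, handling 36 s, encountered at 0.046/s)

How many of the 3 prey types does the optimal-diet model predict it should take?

1

Rank by E/h (J/s): B 0.389, G 0.205, C 0.0525. Include each in turn until the next type's E/h falls below the running intake rate.
Rate on top 1: 0.2425. G: 0.205 < 0.2425 → exclude; stop.
Optimal diet: B — 1 of 3 types.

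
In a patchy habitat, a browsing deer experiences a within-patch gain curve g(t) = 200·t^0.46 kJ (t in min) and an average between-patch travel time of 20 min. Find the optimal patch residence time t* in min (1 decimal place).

By the marginal value theorem, leave when the instantaneous gain rate g'(t) equals the habitat-wide average g(t)/(T + t).
g'(t) = 0.46·200·t^-0.54. Setting 0.46·200·t^-0.54 = 200·t^0.46/(20+t) gives 0.46(20+t) = t, so 0.54·t = 0.46×20.
t* = 0.46×20/0.54 = 17.04 min.

17.0 min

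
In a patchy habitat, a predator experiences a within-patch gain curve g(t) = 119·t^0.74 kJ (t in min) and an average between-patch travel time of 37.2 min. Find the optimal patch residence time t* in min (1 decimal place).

105.9 min

Optimal t* satisfies g'(t*) = g(t*)/(T + t*).
g'(t) = 0.74·119·t^-0.26. Setting 0.74·119·t^-0.26 = 119·t^0.74/(37.2+t) gives 0.74(37.2+t) = t, so 0.26·t = 0.74×37.2.
t* = 0.74×37.2/0.26 = 105.9 min.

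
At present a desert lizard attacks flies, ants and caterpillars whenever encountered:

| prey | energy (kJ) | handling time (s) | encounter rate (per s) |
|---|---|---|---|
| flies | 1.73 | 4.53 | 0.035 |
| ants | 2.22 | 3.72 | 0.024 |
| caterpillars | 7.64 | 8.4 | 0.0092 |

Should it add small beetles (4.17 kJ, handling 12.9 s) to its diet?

Yes

Current rate: (0.035×1.73 + 0.024×2.22 + 0.0092×7.64)/(1 + 0.035×4.53 + 0.024×3.72 + 0.0092×8.4) = 0.1389 kJ/s.
small beetles: E/h = 4.17/12.9 = 0.3233 kJ/s.
Since 0.3233 > R, including small beetles increases the long-run rate.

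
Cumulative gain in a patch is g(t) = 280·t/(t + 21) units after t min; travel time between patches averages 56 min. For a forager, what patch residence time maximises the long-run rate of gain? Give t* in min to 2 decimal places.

Optimal t* satisfies g'(t*) = g(t*)/(T + t*).
g'(t) = 280·21/(t + 21)². Setting 280·21/(t+21)² = 280t/[(t+21)(56+t)] gives 21(56+t) = t(t+21), so t² = 21×56 = 1176.
t* = √1176 = 34.29 min.

34.29 min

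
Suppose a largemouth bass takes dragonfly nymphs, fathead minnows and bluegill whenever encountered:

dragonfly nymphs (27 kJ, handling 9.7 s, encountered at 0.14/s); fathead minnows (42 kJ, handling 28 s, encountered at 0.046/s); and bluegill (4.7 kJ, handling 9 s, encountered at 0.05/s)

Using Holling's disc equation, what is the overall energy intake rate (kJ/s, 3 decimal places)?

1.452 kJ/s

Energy encountered per unit search time: 0.14×27 + 0.046×42 + 0.05×4.7 = 5.947 kJ/s.
Handling time per unit search time: 0.14×9.7 + 0.046×28 + 0.05×9 = 3.096.
Rate = 5.947/(1 + 3.096) = 1.452 kJ/s.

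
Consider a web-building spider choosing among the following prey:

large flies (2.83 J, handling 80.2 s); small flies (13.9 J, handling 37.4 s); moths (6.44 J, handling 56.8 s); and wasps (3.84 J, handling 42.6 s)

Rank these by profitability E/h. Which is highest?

small flies

In descending order of E/h:
small flies: 13.9/37.4 = 0.372 J/s
moths: 6.44/56.8 = 0.113 J/s
wasps: 3.84/42.6 = 0.0901 J/s
large flies: 2.83/80.2 = 0.0353 J/s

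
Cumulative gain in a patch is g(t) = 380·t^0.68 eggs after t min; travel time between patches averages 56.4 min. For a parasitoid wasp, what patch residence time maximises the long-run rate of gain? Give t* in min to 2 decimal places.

Optimal t* satisfies g'(t*) = g(t*)/(T + t*).
g'(t) = 0.68·380·t^-0.32. Setting 0.68·380·t^-0.32 = 380·t^0.68/(56.4+t) gives 0.68(56.4+t) = t, so 0.32·t = 0.68×56.4.
t* = 0.68×56.4/0.32 = 119.9 min.

119.85 min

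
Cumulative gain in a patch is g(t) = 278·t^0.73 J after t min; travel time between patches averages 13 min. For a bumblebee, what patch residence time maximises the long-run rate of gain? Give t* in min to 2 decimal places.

35.15 min

Optimal t* satisfies g'(t*) = g(t*)/(T + t*).
g'(t) = 0.73·278·t^-0.27. Setting 0.73·278·t^-0.27 = 278·t^0.73/(13+t) gives 0.73(13+t) = t, so 0.27·t = 0.73×13.
t* = 0.73×13/0.27 = 35.15 min.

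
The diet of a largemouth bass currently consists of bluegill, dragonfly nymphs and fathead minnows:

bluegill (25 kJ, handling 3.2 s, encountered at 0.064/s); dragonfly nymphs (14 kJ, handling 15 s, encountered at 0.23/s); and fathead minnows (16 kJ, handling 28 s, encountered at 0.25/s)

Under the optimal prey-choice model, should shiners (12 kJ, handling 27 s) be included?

Intake rate on the current diet: R = (0.064×25 + 0.23×14 + 0.25×16) / (1 + 0.064×3.2 + 0.23×15 + 0.25×28) = 8.82/11.65 = 0.7568 kJ/s.
Profitability of shiners: 12/27 = 0.4444 kJ/s.
Since 0.4444 < R, time spent handling shiners is better spent searching.

No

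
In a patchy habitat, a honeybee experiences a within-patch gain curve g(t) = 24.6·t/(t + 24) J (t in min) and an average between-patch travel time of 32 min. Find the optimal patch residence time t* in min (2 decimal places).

By the marginal value theorem, leave when the instantaneous gain rate g'(t) equals the habitat-wide average g(t)/(T + t).
g'(t) = 24.6·24/(t + 24)². Setting 24.6·24/(t+24)² = 24.6t/[(t+24)(32+t)] gives 24(32+t) = t(t+24), so t² = 24×32 = 768.
t* = √768 = 27.71 min.

27.71 min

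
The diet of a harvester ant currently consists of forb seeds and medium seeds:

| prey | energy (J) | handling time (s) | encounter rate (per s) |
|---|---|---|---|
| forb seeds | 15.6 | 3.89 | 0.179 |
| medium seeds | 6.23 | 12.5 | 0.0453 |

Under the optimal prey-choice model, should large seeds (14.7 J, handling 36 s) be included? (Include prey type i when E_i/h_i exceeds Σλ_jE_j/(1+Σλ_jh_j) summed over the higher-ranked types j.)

No

Current rate: (0.179×15.6 + 0.0453×6.23)/(1 + 0.179×3.89 + 0.0453×12.5) = 1.359 J/s.
large seeds: E/h = 14.7/36 = 0.4083 J/s.
Since 0.4083 < R, time spent handling large seeds is better spent searching.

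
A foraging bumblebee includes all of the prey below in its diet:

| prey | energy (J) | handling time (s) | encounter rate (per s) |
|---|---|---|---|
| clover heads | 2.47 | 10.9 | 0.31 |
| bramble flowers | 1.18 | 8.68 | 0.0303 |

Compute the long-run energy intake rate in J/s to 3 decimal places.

R = Σλ_iE_i / (1 + Σλ_ih_i)
Numerator: 0.31×2.47 + 0.0303×1.18 = 0.8015
Denominator: 1 + 0.31×10.9 + 0.0303×8.68 = 4.642
R = 0.8015/4.642 = 0.1727 J/s

0.173 J/s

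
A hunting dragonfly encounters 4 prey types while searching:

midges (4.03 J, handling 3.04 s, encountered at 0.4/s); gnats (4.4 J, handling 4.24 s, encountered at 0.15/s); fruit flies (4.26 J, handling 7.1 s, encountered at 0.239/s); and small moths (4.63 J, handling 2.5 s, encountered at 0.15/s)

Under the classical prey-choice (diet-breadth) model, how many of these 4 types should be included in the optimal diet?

3

Profitabilities (E/h, J/s): small moths 1.85, midges 1.33, gnats 1.04, fruit flies 0.6. Add prey in this order while the next type's profitability exceeds the intake rate on those already taken.
Rate on top 1: 0.5051. midges: 1.33 > 0.5051 → include.
Rate on top 2: 0.8902. gnats: 1.04 > 0.8902 → include.
Rate on top 3: 0.9193. fruit flies: 0.6 < 0.9193 → exclude; stop.
Optimal diet: small moths, midges, gnats — 3 of 4 types.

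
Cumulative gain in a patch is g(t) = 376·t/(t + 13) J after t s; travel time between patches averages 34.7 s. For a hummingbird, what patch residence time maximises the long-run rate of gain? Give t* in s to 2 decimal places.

21.24 s

Maximise g(t)/(T+t): set derivative to zero → g'(t)(T+t) = g(t).
g'(t) = 376·13/(t + 13)². Setting 376·13/(t+13)² = 376t/[(t+13)(34.7+t)] gives 13(34.7+t) = t(t+13), so t² = 13×34.7 = 451.1.
t* = √451.1 = 21.24 s.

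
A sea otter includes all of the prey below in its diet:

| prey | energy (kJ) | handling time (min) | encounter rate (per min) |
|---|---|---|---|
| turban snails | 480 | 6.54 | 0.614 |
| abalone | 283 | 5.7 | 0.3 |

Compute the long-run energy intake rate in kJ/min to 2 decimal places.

56.44 kJ/min

R = (0.614×480 + 0.3×283) / (1 + 0.614×6.54 + 0.3×5.7) = 379.6/6.726 = 56.44 kJ/min.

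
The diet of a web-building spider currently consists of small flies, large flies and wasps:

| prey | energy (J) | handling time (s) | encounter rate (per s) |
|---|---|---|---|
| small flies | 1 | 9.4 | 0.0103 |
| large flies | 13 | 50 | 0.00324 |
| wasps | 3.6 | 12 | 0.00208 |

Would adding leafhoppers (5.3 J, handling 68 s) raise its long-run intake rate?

Yes

Current rate: (0.0103×1 + 0.00324×13 + 0.00208×3.6)/(1 + 0.0103×9.4 + 0.00324×50 + 0.00208×12) = 0.04667 J/s.
Profitability of leafhoppers: 5.3/68 = 0.07794 J/s.
0.07794 > 0.04667, so adding leafhoppers raises the average — include it.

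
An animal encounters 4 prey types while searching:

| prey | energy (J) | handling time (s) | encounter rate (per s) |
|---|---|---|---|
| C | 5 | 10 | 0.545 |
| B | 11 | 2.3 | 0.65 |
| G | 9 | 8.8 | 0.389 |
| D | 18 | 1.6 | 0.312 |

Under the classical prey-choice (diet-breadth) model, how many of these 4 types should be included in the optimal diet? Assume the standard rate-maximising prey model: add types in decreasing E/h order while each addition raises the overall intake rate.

2

Profitabilities (E/h, J/s): D 11.2, B 4.78, G 1.02, C 0.5. Add prey in this order while the next type's profitability exceeds the intake rate on those already taken.
Rate on top 1: 3.746. B: 4.78 > 3.746 → include.
Rate on top 2: 4.264. G: 1.02 < 4.264 → exclude; stop.
Optimal diet: D, B — 2 of 4 types.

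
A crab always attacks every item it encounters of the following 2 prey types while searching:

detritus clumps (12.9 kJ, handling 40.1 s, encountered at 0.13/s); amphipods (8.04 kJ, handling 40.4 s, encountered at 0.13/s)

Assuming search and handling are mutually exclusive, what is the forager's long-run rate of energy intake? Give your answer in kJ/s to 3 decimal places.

R = Σλ_iE_i / (1 + Σλ_ih_i)
Numerator: 0.13×12.9 + 0.13×8.04 = 2.722
Denominator: 1 + 0.13×40.1 + 0.13×40.4 = 11.46
R = 2.722/11.46 = 0.2374 kJ/s

0.237 kJ/s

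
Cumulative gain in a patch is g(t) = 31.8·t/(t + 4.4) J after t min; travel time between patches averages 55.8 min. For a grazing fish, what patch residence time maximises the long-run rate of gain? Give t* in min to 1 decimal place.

Optimal t* satisfies g'(t*) = g(t*)/(T + t*).
g'(t) = 31.8·4.4/(t + 4.4)². Setting 31.8·4.4/(t+4.4)² = 31.8t/[(t+4.4)(55.8+t)] gives 4.4(55.8+t) = t(t+4.4), so t² = 4.4×55.8 = 245.5.
t* = √245.5 = 15.67 min.

15.7 min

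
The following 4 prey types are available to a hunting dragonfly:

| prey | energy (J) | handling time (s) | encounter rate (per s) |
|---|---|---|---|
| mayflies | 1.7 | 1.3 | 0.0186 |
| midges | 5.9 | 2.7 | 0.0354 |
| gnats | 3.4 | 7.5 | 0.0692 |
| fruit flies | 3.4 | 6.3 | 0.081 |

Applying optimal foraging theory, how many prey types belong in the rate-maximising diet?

4

Profitabilities (E/h, J/s): midges 2.19, mayflies 1.31, fruit flies 0.54, gnats 0.453. Add prey in this order while the next type's profitability exceeds the intake rate on those already taken.
Rate on top 1: 0.1906. mayflies: 1.31 > 0.1906 → include.
Rate on top 2: 0.2148. fruit flies: 0.54 > 0.2148 → include.
Rate on top 3: 0.3165. gnats: 0.453 > 0.3165 → include.
Optimal diet: midges, mayflies, fruit flies, gnats — 4 of 4 types.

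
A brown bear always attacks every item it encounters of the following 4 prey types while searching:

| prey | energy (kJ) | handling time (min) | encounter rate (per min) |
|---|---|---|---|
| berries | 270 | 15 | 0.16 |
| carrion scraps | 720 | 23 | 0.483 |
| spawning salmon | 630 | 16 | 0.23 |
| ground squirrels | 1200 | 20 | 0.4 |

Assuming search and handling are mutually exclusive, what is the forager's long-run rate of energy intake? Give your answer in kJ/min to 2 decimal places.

38.79 kJ/min

Energy encountered per unit search time: 0.16×270 + 0.483×720 + 0.23×630 + 0.4×1200 = 1016 kJ/min.
Handling time per unit search time: 0.16×15 + 0.483×23 + 0.23×16 + 0.4×20 = 25.19.
Rate = 1016/(1 + 25.19) = 38.79 kJ/min.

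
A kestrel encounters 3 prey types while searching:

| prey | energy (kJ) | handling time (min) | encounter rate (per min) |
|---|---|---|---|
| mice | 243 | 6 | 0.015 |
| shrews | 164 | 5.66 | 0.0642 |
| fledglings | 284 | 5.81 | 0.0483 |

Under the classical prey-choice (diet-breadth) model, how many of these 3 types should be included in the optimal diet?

Profitabilities (E/h, kJ/min): fledglings 48.9, mice 40.5, shrews 29. Add prey in this order while the next type's profitability exceeds the intake rate on those already taken.
Rate on top 1: 10.71. mice: 40.5 > 10.71 → include.
Rate on top 2: 12.67. shrews: 29 > 12.67 → include.
Optimal diet: fledglings, mice, shrews — 3 of 3 types.

3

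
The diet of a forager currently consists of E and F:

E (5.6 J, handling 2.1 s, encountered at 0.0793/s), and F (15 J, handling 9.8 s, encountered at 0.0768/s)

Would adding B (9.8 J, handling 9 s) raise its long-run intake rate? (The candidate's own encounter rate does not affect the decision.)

Yes

Intake rate on the current diet: R = (0.0793×5.6 + 0.0768×15) / (1 + 0.0793×2.1 + 0.0768×9.8) = 1.596/1.919 = 0.8317 J/s.
B: E/h = 9.8/9 = 1.089 J/s.
Since 1.089 > R, including B increases the long-run rate.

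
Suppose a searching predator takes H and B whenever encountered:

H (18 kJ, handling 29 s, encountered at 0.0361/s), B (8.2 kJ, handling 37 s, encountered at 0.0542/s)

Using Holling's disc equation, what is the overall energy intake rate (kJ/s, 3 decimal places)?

0.270 kJ/s

R = (0.0361×18 + 0.0542×8.2) / (1 + 0.0361×29 + 0.0542×37) = 1.094/4.052 = 0.27 kJ/s.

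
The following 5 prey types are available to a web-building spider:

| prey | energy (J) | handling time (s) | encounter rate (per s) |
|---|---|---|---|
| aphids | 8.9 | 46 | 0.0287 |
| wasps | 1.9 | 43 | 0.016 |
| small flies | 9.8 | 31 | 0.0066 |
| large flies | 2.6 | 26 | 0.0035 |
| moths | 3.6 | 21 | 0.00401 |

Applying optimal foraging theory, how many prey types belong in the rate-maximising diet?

Profitabilities (E/h, J/s): small flies 0.316, aphids 0.193, moths 0.171, large flies 0.1, wasps 0.0442. Add prey in this order while the next type's profitability exceeds the intake rate on those already taken.
Rate on top 1: 0.05369. aphids: 0.193 > 0.05369 → include.
Rate on top 2: 0.1268. moths: 0.171 > 0.1268 → include.
Rate on top 3: 0.1282. large flies: 0.1 < 0.1282 → exclude; stop.
Optimal diet: small flies, aphids, moths — 3 of 5 types.

3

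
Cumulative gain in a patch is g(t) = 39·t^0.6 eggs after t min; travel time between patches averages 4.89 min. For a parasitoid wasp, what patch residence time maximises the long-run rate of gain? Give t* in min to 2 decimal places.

7.33 min

Optimal t* satisfies g'(t*) = g(t*)/(T + t*).
g'(t) = 0.6·39·t^-0.4. Setting 0.6·39·t^-0.4 = 39·t^0.6/(4.89+t) gives 0.6(4.89+t) = t, so 0.40·t = 0.6×4.89.
t* = 0.6×4.89/0.40 = 7.335 min.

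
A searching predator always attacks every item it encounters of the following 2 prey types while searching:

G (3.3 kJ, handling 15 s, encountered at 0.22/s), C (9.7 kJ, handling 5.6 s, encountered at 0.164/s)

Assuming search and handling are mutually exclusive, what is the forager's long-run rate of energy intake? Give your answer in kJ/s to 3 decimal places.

Energy encountered per unit search time: 0.22×3.3 + 0.164×9.7 = 2.317 kJ/s.
Handling time per unit search time: 0.22×15 + 0.164×5.6 = 4.218.
Rate = 2.317/(1 + 4.218) = 0.444 kJ/s.

0.444 kJ/s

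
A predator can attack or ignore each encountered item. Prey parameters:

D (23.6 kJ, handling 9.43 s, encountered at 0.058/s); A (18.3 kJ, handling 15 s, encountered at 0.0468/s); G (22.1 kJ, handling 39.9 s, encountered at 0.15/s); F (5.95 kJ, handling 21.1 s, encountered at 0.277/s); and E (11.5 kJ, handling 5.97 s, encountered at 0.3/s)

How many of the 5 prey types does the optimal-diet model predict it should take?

E/h in descending order: D 2.5, E 1.93, A 1.22, G 0.554, F 0.282 kJ/s. The optimal diet is the largest prefix of this list for which every included type satisfies E_i/h_i > R on the types above it.
Rate on top 1: 0.8848. E: 1.93 > 0.8848 → include.
Rate on top 2: 1.444. A: 1.22 < 1.444 → exclude; stop.
Optimal diet: D, E — 2 of 5 types.

2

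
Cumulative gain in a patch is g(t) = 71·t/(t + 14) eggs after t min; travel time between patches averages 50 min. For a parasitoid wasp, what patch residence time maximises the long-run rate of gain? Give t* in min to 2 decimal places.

By the marginal value theorem, leave when the instantaneous gain rate g'(t) equals the habitat-wide average g(t)/(T + t).
g'(t) = 71·14/(t + 14)². Setting 71·14/(t+14)² = 71t/[(t+14)(50+t)] gives 14(50+t) = t(t+14), so t² = 14×50 = 700.
t* = √700 = 26.46 min.

26.46 min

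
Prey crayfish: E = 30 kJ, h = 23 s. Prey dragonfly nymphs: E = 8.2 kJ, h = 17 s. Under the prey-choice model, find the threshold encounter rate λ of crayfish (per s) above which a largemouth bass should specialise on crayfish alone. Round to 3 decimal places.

0.026 per s

The zero-one rule: include dragonfly nymphs iff E₂/h₂ > λE₁/(1+λh₁). Equality gives the switch point.
λE₁h₂ = E₂ + λE₂h₁ ⇒ λ = E₂/(E₁h₂ − E₂h₁) = 8.2/(510 − 188.6) = 0.02551 per s.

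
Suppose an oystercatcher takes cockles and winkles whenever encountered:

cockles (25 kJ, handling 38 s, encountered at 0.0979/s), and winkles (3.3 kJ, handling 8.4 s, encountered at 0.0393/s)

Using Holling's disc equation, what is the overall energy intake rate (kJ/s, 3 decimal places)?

0.510 kJ/s

R = Σλ_iE_i / (1 + Σλ_ih_i)
Numerator: 0.0979×25 + 0.0393×3.3 = 2.577
Denominator: 1 + 0.0979×38 + 0.0393×8.4 = 5.05
R = 2.577/5.05 = 0.5103 kJ/s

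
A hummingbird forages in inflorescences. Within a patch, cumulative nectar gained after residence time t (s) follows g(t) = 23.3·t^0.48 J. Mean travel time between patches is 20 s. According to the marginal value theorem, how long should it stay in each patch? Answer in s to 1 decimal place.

Maximise g(t)/(T+t): set derivative to zero → g'(t)(T+t) = g(t).
g'(t) = 0.48·23.3·t^-0.52. Setting 0.48·23.3·t^-0.52 = 23.3·t^0.48/(20+t) gives 0.48(20+t) = t, so 0.52·t = 0.48×20.
t* = 0.48×20/0.52 = 18.46 s.

18.5 s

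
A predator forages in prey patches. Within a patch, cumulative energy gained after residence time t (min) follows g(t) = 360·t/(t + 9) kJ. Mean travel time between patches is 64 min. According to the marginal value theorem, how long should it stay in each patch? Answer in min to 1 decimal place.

By the marginal value theorem, leave when the instantaneous gain rate g'(t) equals the habitat-wide average g(t)/(T + t).
g'(t) = 360·9/(t + 9)². Setting 360·9/(t+9)² = 360t/[(t+9)(64+t)] gives 9(64+t) = t(t+9), so t² = 9×64 = 576.
t* = √576 = 24 min.

24.0 min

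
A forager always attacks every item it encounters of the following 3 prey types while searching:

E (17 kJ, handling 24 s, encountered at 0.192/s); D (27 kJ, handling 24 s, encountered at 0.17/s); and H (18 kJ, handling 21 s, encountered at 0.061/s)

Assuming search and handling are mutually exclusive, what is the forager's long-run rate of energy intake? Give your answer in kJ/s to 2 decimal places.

0.82 kJ/s

R = (0.192×17 + 0.17×27 + 0.061×18) / (1 + 0.192×24 + 0.17×24 + 0.061×21) = 8.952/10.97 = 0.8161 kJ/s.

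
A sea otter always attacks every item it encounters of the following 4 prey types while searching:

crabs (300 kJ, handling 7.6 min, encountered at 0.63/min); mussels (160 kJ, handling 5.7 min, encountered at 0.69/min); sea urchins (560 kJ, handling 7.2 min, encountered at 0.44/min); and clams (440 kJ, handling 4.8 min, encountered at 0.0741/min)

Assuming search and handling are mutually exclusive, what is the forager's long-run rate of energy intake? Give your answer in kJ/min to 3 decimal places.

43.671 kJ/min

R = (0.63×300 + 0.69×160 + 0.44×560 + 0.0741×440) / (1 + 0.63×7.6 + 0.69×5.7 + 0.44×7.2 + 0.0741×4.8) = 578.4/13.24 = 43.67 kJ/min.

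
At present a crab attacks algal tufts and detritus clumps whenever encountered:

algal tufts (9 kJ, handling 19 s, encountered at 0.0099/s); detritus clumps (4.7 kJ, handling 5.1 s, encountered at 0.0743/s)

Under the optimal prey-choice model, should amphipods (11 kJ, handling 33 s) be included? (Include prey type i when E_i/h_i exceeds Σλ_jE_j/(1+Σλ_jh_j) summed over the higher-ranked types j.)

Yes

Current rate: (0.0099×9 + 0.0743×4.7)/(1 + 0.0099×19 + 0.0743×5.1) = 0.2797 kJ/s.
amphipods: E/h = 11/33 = 0.3333 kJ/s.
Since 0.3333 > R, including amphipods increases the long-run rate.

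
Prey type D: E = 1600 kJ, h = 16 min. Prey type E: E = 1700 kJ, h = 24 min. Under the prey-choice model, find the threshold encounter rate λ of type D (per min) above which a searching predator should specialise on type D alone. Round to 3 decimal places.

At the threshold, the rate on type D alone equals the profitability of type E: λ·1600/(1 + λ·16) = 1700/24 = 70.83.
Rearranging, λ(1600 − 70.83×16) = 70.83, so λ = 70.83/466.7 = 0.1518 per min.

0.152 per min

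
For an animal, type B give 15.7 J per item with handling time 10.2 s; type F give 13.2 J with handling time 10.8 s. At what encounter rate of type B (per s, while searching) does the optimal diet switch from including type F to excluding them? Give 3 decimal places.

Drop type F once their profitability E₂/h₂ falls below the rate achievable on type B alone: E₂/h₂ = λE₁/(1 + λh₁).
Solve for λ: λE₁h₂ = E₂(1 + λh₁) → λ(E₁h₂ − E₂h₁) = E₂ → λ = E₂/(E₁h₂ − E₂h₁).
λ = 13.2/(15.7×10.8 − 13.2×10.2) = 13.2/34.92 = 0.378 per s.

0.378 per s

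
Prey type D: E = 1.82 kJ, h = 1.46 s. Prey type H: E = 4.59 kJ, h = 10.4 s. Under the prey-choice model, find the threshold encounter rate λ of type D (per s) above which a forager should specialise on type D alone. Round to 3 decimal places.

Drop type H once their profitability E₂/h₂ falls below the rate achievable on type D alone: E₂/h₂ = λE₁/(1 + λh₁).
Solve for λ: λE₁h₂ = E₂(1 + λh₁) → λ(E₁h₂ − E₂h₁) = E₂ → λ = E₂/(E₁h₂ − E₂h₁).
λ = 4.59/(1.82×10.4 − 4.59×1.46) = 4.59/12.23 = 0.3754 per s.

0.375 per s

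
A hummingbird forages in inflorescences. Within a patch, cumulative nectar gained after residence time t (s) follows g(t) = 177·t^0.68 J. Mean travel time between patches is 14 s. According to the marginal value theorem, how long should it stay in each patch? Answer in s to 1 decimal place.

29.8 s

Maximise g(t)/(T+t): set derivative to zero → g'(t)(T+t) = g(t).
g'(t) = 0.68·177·t^-0.32. Setting 0.68·177·t^-0.32 = 177·t^0.68/(14+t) gives 0.68(14+t) = t, so 0.32·t = 0.68×14.
t* = 0.68×14/0.32 = 29.75 s.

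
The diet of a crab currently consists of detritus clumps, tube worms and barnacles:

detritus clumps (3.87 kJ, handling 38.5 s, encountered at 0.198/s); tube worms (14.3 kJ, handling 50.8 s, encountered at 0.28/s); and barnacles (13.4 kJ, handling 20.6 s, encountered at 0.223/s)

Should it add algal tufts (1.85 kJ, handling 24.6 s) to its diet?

No

On detritus clumps, tube worms and barnacles alone, R = ΣλE/(1+Σλh) = 7.758/27.44 = 0.2827 kJ/s.
algal tufts: E/h = 1.85/24.6 = 0.0752 kJ/s.
0.0752 < 0.2827, so adding algal tufts would lower the average — exclude it.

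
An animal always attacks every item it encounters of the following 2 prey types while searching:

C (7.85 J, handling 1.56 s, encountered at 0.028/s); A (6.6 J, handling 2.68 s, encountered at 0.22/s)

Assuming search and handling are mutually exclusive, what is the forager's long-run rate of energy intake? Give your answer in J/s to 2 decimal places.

1.02 J/s

Energy encountered per unit search time: 0.028×7.85 + 0.22×6.6 = 1.672 J/s.
Handling time per unit search time: 0.028×1.56 + 0.22×2.68 = 0.6333.
Rate = 1.672/(1 + 0.6333) = 1.024 J/s.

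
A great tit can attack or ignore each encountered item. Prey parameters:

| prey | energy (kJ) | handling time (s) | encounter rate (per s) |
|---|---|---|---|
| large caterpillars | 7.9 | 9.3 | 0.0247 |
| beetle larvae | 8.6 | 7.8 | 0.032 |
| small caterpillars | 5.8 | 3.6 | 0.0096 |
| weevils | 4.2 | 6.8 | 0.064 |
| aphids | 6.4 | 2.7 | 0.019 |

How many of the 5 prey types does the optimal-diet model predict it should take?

Profitabilities (E/h, kJ/s): aphids 2.37, small caterpillars 1.61, beetle larvae 1.1, large caterpillars 0.849, weevils 0.618. Add prey in this order while the next type's profitability exceeds the intake rate on those already taken.
Rate on top 1: 0.1157. small caterpillars: 1.61 > 0.1157 → include.
Rate on top 2: 0.1633. beetle larvae: 1.1 > 0.1633 → include.
Rate on top 3: 0.3388. large caterpillars: 0.849 > 0.3388 → include.
Rate on top 4: 0.4138. weevils: 0.618 > 0.4138 → include.
Optimal diet: aphids, small caterpillars, beetle larvae, large caterpillars, weevils — 5 of 5 types.

5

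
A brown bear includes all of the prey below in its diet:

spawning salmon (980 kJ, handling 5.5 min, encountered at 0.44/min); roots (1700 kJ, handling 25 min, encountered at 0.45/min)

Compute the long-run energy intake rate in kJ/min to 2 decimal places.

81.54 kJ/min

R = (0.44×980 + 0.45×1700) / (1 + 0.44×5.5 + 0.45×25) = 1196/14.67 = 81.54 kJ/min.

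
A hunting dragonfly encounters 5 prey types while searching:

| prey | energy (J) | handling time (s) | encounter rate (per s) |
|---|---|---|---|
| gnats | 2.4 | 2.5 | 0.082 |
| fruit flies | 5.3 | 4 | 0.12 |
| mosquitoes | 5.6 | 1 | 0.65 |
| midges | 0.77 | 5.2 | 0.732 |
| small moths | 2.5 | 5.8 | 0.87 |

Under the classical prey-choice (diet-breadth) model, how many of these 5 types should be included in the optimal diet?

1

E/h in descending order: mosquitoes 5.6, fruit flies 1.32, gnats 0.96, small moths 0.431, midges 0.148 J/s. The optimal diet is the largest prefix of this list for which every included type satisfies E_i/h_i > R on the types above it.
Rate on top 1: 2.206. fruit flies: 1.32 < 2.206 → exclude; stop.
Optimal diet: mosquitoes — 1 of 5 types.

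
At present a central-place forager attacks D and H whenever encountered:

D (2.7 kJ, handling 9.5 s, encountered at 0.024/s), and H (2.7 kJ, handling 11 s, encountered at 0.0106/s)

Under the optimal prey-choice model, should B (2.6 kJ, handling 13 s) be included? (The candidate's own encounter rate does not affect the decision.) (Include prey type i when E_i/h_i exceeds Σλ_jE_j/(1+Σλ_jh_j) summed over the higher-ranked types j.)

Current rate: (0.024×2.7 + 0.0106×2.7)/(1 + 0.024×9.5 + 0.0106×11) = 0.06948 kJ/s.
B: E/h = 2.6/13 = 0.2 kJ/s.
Since 0.2 > R, including B increases the long-run rate.

Yes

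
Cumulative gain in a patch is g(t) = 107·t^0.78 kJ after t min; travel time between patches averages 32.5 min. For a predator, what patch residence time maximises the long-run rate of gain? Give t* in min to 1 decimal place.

Maximise g(t)/(T+t): set derivative to zero → g'(t)(T+t) = g(t).
g'(t) = 0.78·107·t^-0.22. Setting 0.78·107·t^-0.22 = 107·t^0.78/(32.5+t) gives 0.78(32.5+t) = t, so 0.22·t = 0.78×32.5.
t* = 0.78×32.5/0.22 = 115.2 min.

115.2 min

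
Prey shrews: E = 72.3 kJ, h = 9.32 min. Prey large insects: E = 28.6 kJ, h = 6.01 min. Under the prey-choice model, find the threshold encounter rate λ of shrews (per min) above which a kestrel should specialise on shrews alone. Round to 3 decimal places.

0.170 per min

The zero-one rule: include large insects iff E₂/h₂ > λE₁/(1+λh₁). Equality gives the switch point.
λE₁h₂ = E₂ + λE₂h₁ ⇒ λ = E₂/(E₁h₂ − E₂h₁) = 28.6/(434.5 − 266.6) = 0.1703 per min.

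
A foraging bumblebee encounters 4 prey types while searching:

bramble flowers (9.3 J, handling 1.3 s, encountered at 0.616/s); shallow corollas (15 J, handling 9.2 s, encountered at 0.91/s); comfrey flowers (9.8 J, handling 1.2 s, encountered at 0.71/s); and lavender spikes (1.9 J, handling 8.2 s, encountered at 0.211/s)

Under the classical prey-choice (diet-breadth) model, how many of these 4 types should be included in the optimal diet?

Rank by E/h (J/s): comfrey flowers 8.17, bramble flowers 7.15, shallow corollas 1.63, lavender spikes 0.232. Include each in turn until the next type's E/h falls below the running intake rate.
Rate on top 1: 3.757. bramble flowers: 7.15 > 3.757 → include.
Rate on top 2: 4.782. shallow corollas: 1.63 < 4.782 → exclude; stop.
Optimal diet: comfrey flowers, bramble flowers — 2 of 4 types.

2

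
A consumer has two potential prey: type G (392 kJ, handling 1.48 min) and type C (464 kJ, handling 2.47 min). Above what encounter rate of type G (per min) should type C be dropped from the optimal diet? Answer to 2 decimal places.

1.65 per min

The zero-one rule: include type C iff E₂/h₂ > λE₁/(1+λh₁). Equality gives the switch point.
λE₁h₂ = E₂ + λE₂h₁ ⇒ λ = E₂/(E₁h₂ − E₂h₁) = 464/(968.2 − 686.7) = 1.648 per min.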